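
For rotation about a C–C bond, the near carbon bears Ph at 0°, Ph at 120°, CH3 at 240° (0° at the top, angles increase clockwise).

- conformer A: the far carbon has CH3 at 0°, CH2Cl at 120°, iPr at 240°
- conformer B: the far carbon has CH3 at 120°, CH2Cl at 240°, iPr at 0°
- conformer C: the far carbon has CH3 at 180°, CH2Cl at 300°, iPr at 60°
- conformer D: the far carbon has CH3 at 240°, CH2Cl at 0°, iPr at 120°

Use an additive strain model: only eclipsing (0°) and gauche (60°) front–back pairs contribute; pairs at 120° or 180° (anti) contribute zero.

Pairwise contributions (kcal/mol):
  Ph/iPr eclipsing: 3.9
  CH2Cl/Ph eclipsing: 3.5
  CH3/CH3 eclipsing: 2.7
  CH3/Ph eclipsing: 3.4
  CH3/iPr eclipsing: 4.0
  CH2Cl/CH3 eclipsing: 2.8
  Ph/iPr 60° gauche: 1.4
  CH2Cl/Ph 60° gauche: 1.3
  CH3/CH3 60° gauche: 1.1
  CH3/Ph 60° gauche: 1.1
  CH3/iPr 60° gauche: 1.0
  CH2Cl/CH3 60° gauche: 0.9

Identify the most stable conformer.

A (eclipsed): Ph–CH3 eclipsed, Ph–CH2Cl eclipsed, CH3–iPr eclipsed; 3.4 + 3.5 + 4.0 = 10.9 kcal/mol.
B (eclipsed): Ph–iPr eclipsed, Ph–CH3 eclipsed, CH3–CH2Cl eclipsed; 3.9 + 3.4 + 2.8 = 10.1 kcal/mol.
C (staggered): Ph–CH2Cl gauche, Ph–iPr gauche, Ph–CH3 gauche, Ph–iPr gauche, CH3–CH3 gauche, CH3–CH2Cl gauche; 1.3 + 1.4 + 1.1 + 1.4 + 1.1 + 0.9 = 7.2 kcal/mol.
D (eclipsed): Ph–CH2Cl eclipsed, Ph–iPr eclipsed, CH3–CH3 eclipsed; 3.5 + 3.9 + 2.7 = 10.1 kcal/mol.
C has the lowest total (7.2 kcal/mol).

C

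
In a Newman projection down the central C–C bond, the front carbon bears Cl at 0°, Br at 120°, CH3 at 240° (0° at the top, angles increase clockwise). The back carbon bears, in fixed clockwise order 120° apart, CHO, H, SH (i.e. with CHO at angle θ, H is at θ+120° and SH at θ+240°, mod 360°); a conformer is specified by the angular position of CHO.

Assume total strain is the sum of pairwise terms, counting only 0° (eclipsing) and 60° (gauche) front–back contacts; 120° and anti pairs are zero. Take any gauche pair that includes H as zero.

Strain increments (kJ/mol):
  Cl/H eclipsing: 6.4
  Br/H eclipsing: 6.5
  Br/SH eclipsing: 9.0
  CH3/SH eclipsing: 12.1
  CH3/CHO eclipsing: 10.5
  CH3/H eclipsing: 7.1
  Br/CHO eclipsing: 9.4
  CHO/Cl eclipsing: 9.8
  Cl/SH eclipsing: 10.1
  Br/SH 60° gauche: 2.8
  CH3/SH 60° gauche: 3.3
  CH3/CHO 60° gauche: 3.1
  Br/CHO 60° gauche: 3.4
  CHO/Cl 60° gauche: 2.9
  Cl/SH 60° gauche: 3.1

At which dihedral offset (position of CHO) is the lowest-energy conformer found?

300°

CHO at 0° (eclipsed): Cl–CHO eclipsed, Br–H eclipsed, CH3–SH eclipsed; 9.8 + 6.5 + 12.1 = 28.4 kJ/mol.
CHO at 60° (staggered): Cl–CHO gauche, Cl–SH gauche, Br–CHO gauche, CH3–SH gauche; 2.9 + 3.1 + 3.4 + 3.3 = 12.7 kJ/mol.
CHO at 120° (eclipsed): Cl–SH eclipsed, Br–CHO eclipsed, CH3–H eclipsed; 10.1 + 9.4 + 7.1 = 26.6 kJ/mol.
CHO at 180° (staggered): Cl–SH gauche, Br–CHO gauche, Br–SH gauche, CH3–CHO gauche; 3.1 + 3.4 + 2.8 + 3.1 = 12.4 kJ/mol.
CHO at 240° (eclipsed): Cl–H eclipsed, Br–SH eclipsed, CH3–CHO eclipsed; 6.4 + 9.0 + 10.5 = 25.9 kJ/mol.
CHO at 300° (staggered): Cl–CHO gauche, Br–SH gauche, CH3–CHO gauche, CH3–SH gauche; 2.9 + 2.8 + 3.1 + 3.3 = 12.1 kJ/mol.
The minimum (12.1 kJ/mol) occurs with CHO at 300°.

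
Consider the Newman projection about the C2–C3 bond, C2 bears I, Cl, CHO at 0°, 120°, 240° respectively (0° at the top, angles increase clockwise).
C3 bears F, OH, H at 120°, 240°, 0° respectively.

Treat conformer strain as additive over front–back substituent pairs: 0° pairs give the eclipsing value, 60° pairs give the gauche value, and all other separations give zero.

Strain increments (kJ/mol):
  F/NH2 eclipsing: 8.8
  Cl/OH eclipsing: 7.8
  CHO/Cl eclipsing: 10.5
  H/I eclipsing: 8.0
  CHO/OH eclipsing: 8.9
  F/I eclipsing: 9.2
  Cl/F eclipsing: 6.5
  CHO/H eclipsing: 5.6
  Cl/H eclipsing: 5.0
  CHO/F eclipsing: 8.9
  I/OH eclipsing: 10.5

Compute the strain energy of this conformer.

23.4 kJ/mol

This conformer (eclipsed): I(0°)/H(0°) eclipsed 8.0; Cl(120°)/F(120°) eclipsed 6.5; CHO(240°)/OH(240°) eclipsed 8.9 → 23.4 kJ/mol.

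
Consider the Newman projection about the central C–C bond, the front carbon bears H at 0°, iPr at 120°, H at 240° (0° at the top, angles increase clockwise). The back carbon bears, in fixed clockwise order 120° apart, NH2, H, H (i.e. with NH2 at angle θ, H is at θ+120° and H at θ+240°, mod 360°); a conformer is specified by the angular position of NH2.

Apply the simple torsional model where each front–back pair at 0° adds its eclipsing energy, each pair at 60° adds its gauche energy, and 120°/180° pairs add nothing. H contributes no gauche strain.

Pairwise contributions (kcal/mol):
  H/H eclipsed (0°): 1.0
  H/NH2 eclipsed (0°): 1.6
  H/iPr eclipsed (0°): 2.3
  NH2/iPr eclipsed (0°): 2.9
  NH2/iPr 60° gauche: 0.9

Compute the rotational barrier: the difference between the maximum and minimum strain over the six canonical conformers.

NH2 at 0° (eclipsed): H(0°)/NH2(0°) eclipsed 1.6; iPr(120°)/H(120°) eclipsed 2.3; H(240°)/H(240°) eclipsed 1.0 → 4.9 kcal/mol.
NH2 at 60° (staggered): iPr(120°)/NH2(60°) gauche 0.9 → 0.9 kcal/mol.
NH2 at 120° (eclipsed): H(0°)/H(0°) eclipsed 1.0; iPr(120°)/NH2(120°) eclipsed 2.9; H(240°)/H(240°) eclipsed 1.0 → 4.9 kcal/mol.
NH2 at 180° (staggered): iPr(120°)/NH2(180°) gauche 0.9 → 0.9 kcal/mol.
NH2 at 240° (eclipsed): H(0°)/H(0°) eclipsed 1.0; iPr(120°)/H(120°) eclipsed 2.3; H(240°)/NH2(240°) eclipsed 1.6 → 4.9 kcal/mol.
NH2 at 300° (staggered): no non-H gauche contacts → 0.0 kcal/mol.
Max at 0° (4.9 kcal/mol), min at 300° (0.0 kcal/mol); barrier = 4.9 kcal/mol.

4.9 kcal/mol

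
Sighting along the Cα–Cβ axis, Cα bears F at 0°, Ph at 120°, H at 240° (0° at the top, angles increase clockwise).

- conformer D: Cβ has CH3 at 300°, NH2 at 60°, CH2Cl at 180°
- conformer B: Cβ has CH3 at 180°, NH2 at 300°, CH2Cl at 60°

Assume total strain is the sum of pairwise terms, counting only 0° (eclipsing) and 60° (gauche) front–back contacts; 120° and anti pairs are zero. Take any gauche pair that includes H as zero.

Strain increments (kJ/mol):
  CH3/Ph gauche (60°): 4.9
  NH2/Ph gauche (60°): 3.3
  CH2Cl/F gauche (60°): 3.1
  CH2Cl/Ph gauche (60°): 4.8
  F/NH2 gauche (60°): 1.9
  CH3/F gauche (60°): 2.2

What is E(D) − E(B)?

-2.5 kJ/mol

D is staggered. F at 0° is gauche with CH3 at 300° (2.2); F at 0° is gauche with NH2 at 60° (1.9); Ph at 120° is gauche with NH2 at 60° (3.3); Ph at 120° is gauche with CH2Cl at 180° (4.8). Total 12.2 kJ/mol.
B is staggered. F at 0° is gauche with NH2 at 300° (1.9); F at 0° is gauche with CH2Cl at 60° (3.1); Ph at 120° is gauche with CH3 at 180° (4.9); Ph at 120° is gauche with CH2Cl at 60° (4.8). Total 14.7 kJ/mol.
E(D) − E(B) = 12.2 − 14.7 = -2.5 kJ/mol.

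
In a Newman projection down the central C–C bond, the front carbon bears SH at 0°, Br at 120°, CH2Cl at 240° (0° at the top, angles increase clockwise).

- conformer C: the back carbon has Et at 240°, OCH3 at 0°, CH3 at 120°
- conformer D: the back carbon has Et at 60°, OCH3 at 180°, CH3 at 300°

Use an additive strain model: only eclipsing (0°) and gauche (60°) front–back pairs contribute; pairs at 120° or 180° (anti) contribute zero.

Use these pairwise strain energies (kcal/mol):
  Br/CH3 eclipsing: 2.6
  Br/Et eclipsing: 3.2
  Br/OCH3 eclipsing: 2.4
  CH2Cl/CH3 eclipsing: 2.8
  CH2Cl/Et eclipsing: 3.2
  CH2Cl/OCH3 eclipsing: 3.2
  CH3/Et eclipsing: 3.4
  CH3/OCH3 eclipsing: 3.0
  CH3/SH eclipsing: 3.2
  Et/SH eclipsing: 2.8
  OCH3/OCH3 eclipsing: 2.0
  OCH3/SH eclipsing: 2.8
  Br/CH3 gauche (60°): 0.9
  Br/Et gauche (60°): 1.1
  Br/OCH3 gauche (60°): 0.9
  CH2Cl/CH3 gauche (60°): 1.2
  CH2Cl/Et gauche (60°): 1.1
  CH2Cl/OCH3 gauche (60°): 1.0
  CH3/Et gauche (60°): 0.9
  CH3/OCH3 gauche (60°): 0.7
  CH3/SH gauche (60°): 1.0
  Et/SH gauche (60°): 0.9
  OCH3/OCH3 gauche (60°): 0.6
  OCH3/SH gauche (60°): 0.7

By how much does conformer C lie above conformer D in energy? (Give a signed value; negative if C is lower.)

+2.5 kcal/mol

C (eclipsed): SH(0°)/OCH3(0°) eclipsed 2.8; Br(120°)/CH3(120°) eclipsed 2.6; CH2Cl(240°)/Et(240°) eclipsed 3.2 → 8.6 kcal/mol.
D (staggered): SH(0°)/Et(60°) gauche 0.9; SH(0°)/CH3(300°) gauche 1.0; Br(120°)/Et(60°) gauche 1.1; Br(120°)/OCH3(180°) gauche 0.9; CH2Cl(240°)/OCH3(180°) gauche 1.0; CH2Cl(240°)/CH3(300°) gauche 1.2 → 6.1 kcal/mol.
E(C) − E(D) = 8.6 − 6.1 = +2.5 kcal/mol.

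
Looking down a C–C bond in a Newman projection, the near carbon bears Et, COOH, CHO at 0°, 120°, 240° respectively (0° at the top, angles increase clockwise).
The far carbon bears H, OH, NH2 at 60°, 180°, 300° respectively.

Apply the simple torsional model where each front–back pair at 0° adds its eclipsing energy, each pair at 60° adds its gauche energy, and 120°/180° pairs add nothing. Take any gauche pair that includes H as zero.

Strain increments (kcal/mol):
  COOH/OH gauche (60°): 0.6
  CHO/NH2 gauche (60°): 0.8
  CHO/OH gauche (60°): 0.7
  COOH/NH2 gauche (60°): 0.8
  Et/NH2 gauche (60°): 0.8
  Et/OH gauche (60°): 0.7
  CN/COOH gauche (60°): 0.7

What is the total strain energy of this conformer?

2.9 kcal/mol

This conformer is staggered. Et at 0° is gauche with NH2 at 300° (0.8); COOH at 120° is gauche with OH at 180° (0.6); CHO at 240° is gauche with OH at 180° (0.7); CHO at 240° is gauche with NH2 at 300° (0.8). Total 2.9 kcal/mol.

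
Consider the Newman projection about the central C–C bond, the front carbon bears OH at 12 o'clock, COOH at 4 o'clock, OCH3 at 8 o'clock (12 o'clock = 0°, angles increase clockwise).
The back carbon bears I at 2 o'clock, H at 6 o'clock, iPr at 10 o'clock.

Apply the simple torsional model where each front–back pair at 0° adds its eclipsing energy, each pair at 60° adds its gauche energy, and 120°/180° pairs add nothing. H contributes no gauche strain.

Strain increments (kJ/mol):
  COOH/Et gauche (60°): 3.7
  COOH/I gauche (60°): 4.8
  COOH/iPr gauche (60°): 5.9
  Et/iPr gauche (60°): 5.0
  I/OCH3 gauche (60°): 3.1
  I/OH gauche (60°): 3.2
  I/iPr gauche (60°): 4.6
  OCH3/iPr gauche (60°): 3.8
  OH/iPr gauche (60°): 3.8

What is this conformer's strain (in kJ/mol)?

15.6 kJ/mol

This conformer (staggered): OH–I gauche, OH–iPr gauche, COOH–I gauche, OCH3–iPr gauche; 3.2 + 3.8 + 4.8 + 3.8 = 15.6 kJ/mol.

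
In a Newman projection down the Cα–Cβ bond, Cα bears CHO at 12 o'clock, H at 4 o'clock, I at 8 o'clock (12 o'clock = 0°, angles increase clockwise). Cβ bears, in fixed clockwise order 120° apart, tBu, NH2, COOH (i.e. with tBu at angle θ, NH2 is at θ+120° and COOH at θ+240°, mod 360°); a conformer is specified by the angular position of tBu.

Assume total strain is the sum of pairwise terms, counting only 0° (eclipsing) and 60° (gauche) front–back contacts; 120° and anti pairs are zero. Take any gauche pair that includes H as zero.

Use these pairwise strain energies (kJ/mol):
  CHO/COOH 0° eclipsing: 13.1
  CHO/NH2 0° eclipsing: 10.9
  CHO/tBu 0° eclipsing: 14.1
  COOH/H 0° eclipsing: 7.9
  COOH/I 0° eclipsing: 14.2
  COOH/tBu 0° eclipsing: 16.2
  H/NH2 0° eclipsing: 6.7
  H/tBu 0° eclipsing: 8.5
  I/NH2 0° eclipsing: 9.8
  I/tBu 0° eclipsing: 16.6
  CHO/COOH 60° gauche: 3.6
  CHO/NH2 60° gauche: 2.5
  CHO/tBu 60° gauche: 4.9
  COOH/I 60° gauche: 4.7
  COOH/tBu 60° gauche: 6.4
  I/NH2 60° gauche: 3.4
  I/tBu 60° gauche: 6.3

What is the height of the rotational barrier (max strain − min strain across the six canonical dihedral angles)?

tBu at 0° (eclipsed): CHO(0°)/tBu(0°) eclipsed 14.1; H(120°)/NH2(120°) eclipsed 6.7; I(240°)/COOH(240°) eclipsed 14.2 → 35.0 kJ/mol.
tBu at 60° (staggered): CHO(0°)/tBu(60°) gauche 4.9; CHO(0°)/COOH(300°) gauche 3.6; I(240°)/NH2(180°) gauche 3.4; I(240°)/COOH(300°) gauche 4.7 → 16.6 kJ/mol.
tBu at 120° (eclipsed): CHO(0°)/COOH(0°) eclipsed 13.1; H(120°)/tBu(120°) eclipsed 8.5; I(240°)/NH2(240°) eclipsed 9.8 → 31.4 kJ/mol.
tBu at 180° (staggered): CHO(0°)/NH2(300°) gauche 2.5; CHO(0°)/COOH(60°) gauche 3.6; I(240°)/tBu(180°) gauche 6.3; I(240°)/NH2(300°) gauche 3.4 → 15.8 kJ/mol.
tBu at 240° (eclipsed): CHO(0°)/NH2(0°) eclipsed 10.9; H(120°)/COOH(120°) eclipsed 7.9; I(240°)/tBu(240°) eclipsed 16.6 → 35.4 kJ/mol.
tBu at 300° (staggered): CHO(0°)/tBu(300°) gauche 4.9; CHO(0°)/NH2(60°) gauche 2.5; I(240°)/tBu(300°) gauche 6.3; I(240°)/COOH(180°) gauche 4.7 → 18.4 kJ/mol.
Max at 240° (35.4 kJ/mol), min at 180° (15.8 kJ/mol); barrier = 19.6 kJ/mol.

19.6 kJ/mol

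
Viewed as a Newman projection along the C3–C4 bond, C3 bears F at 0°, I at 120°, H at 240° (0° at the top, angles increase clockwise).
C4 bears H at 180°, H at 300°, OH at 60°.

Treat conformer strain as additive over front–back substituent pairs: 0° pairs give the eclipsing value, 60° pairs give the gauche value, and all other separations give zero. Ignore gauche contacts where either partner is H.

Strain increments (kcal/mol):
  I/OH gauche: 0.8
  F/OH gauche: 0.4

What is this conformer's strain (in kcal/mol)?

1.2 kcal/mol

This conformer (staggered): F–OH gauche, I–OH gauche; 0.4 + 0.8 = 1.2 kcal/mol.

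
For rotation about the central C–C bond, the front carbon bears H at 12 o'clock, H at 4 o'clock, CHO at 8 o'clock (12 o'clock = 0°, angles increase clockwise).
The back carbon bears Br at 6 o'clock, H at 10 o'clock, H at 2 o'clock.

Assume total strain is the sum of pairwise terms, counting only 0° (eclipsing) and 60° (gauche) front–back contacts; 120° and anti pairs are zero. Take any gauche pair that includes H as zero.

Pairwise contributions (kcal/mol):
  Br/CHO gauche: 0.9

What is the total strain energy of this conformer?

0.9 kcal/mol

This conformer (staggered): CHO–Br gauche; 0.9 = 0.9 kcal/mol.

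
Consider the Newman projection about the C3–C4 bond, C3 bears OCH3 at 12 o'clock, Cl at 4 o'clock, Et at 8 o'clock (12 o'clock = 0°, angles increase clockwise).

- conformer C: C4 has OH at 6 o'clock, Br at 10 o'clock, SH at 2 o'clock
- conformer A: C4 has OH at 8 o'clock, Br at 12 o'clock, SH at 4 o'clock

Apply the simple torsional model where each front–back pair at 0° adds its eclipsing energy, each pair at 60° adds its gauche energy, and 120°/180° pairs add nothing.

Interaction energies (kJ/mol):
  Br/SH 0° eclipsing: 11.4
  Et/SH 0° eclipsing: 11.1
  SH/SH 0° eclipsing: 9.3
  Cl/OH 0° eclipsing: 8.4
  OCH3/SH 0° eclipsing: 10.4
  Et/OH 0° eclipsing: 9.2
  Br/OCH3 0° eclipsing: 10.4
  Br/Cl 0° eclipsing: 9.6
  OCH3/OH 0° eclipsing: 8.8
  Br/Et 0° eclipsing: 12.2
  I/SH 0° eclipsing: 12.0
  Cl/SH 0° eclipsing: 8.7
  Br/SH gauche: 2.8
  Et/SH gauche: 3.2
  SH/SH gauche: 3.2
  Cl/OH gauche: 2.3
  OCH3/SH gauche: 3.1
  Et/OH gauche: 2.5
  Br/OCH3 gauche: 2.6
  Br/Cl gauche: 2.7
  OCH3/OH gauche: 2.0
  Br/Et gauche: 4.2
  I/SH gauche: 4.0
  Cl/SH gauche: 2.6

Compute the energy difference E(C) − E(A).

C (staggered): OCH3–Br gauche, OCH3–SH gauche, Cl–OH gauche, Cl–SH gauche, Et–OH gauche, Et–Br gauche; 2.6 + 3.1 + 2.3 + 2.6 + 2.5 + 4.2 = 17.3 kJ/mol.
A (eclipsed): OCH3–Br eclipsed, Cl–SH eclipsed, Et–OH eclipsed; 10.4 + 8.7 + 9.2 = 28.3 kJ/mol.
E(C) − E(A) = 17.3 − 28.3 = -11.0 kJ/mol.

-11.0 kJ/mol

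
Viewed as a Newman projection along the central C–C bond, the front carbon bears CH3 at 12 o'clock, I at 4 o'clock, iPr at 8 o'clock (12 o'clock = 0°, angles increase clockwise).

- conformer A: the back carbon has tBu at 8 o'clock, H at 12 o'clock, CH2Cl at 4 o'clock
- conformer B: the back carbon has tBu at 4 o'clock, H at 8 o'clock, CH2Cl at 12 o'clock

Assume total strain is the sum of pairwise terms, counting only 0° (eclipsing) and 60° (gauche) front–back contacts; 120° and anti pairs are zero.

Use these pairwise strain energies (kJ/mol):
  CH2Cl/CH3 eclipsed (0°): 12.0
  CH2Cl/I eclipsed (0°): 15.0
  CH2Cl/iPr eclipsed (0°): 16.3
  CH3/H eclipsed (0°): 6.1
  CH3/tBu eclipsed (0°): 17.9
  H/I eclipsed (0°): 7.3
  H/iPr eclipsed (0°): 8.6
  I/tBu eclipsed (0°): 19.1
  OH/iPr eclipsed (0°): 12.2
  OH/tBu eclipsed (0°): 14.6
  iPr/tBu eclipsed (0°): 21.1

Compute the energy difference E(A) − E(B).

+2.5 kJ/mol

A is eclipsed. CH3 at 0° is eclipsed with H at 0° (6.1); I at 120° is eclipsed with CH2Cl at 120° (15.0); iPr at 240° is eclipsed with tBu at 240° (21.1). Total 42.2 kJ/mol.
B is eclipsed. CH3 at 0° is eclipsed with CH2Cl at 0° (12.0); I at 120° is eclipsed with tBu at 120° (19.1); iPr at 240° is eclipsed with H at 240° (8.6). Total 39.7 kJ/mol.
E(A) − E(B) = 42.2 − 39.7 = +2.5 kJ/mol.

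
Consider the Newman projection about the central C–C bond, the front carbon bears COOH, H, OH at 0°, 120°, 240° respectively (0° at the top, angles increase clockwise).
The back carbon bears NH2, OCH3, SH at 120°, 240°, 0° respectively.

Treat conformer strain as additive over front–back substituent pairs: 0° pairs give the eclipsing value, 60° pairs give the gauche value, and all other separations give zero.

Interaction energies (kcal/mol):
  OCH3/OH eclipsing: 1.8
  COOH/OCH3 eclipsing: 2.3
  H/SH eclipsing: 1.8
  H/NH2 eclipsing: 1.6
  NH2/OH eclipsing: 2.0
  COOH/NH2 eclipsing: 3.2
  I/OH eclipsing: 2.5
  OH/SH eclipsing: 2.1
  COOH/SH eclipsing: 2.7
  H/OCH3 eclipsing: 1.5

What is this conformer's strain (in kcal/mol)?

6.1 kcal/mol

This conformer (eclipsed): COOH–SH eclipsed, H–NH2 eclipsed, OH–OCH3 eclipsed; 2.7 + 1.6 + 1.8 = 6.1 kcal/mol.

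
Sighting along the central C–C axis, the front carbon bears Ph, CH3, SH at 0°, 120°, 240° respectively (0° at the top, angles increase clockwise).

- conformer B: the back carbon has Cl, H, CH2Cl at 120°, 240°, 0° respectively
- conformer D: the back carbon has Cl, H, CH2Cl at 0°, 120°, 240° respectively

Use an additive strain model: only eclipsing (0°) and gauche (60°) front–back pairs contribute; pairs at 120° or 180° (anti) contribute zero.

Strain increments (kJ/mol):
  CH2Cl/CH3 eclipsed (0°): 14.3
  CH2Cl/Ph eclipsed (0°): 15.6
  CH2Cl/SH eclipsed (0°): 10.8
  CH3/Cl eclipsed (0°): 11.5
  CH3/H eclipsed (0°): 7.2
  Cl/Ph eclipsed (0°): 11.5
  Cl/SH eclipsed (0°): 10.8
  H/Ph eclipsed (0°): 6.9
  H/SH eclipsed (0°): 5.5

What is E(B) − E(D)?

+3.1 kJ/mol

B (eclipsed): Ph–CH2Cl eclipsed, CH3–Cl eclipsed, SH–H eclipsed; 15.6 + 11.5 + 5.5 = 32.6 kJ/mol.
D (eclipsed): Ph–Cl eclipsed, CH3–H eclipsed, SH–CH2Cl eclipsed; 11.5 + 7.2 + 10.8 = 29.5 kJ/mol.
E(B) − E(D) = 32.6 − 29.5 = +3.1 kJ/mol.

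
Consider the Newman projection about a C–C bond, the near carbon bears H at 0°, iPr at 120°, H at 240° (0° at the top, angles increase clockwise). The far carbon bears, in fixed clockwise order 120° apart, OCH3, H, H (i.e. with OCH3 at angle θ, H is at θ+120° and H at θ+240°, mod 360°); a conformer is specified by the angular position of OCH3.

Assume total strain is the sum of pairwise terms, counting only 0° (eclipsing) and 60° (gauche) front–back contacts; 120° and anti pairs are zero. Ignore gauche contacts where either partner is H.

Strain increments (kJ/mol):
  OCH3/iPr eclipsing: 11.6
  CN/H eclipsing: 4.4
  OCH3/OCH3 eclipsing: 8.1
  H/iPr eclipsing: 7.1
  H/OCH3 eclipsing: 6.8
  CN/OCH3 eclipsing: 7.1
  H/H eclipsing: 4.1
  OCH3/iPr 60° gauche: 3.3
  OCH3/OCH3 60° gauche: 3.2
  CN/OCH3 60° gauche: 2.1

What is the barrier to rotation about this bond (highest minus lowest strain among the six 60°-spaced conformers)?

OCH3 at 0° (eclipsed): H(0°)/OCH3(0°) eclipsed 6.8; iPr(120°)/H(120°) eclipsed 7.1; H(240°)/H(240°) eclipsed 4.1 → 18.0 kJ/mol.
OCH3 at 60° (staggered): iPr(120°)/OCH3(60°) gauche 3.3 → 3.3 kJ/mol.
OCH3 at 120° (eclipsed): H(0°)/H(0°) eclipsed 4.1; iPr(120°)/OCH3(120°) eclipsed 11.6; H(240°)/H(240°) eclipsed 4.1 → 19.8 kJ/mol.
OCH3 at 180° (staggered): iPr(120°)/OCH3(180°) gauche 3.3 → 3.3 kJ/mol.
OCH3 at 240° (eclipsed): H(0°)/H(0°) eclipsed 4.1; iPr(120°)/H(120°) eclipsed 7.1; H(240°)/OCH3(240°) eclipsed 6.8 → 18.0 kJ/mol.
OCH3 at 300° (staggered): no non-H gauche contacts → 0.0 kJ/mol.
Max at 120° (19.8 kJ/mol), min at 300° (0.0 kJ/mol); barrier = 19.8 kJ/mol.

19.8 kJ/mol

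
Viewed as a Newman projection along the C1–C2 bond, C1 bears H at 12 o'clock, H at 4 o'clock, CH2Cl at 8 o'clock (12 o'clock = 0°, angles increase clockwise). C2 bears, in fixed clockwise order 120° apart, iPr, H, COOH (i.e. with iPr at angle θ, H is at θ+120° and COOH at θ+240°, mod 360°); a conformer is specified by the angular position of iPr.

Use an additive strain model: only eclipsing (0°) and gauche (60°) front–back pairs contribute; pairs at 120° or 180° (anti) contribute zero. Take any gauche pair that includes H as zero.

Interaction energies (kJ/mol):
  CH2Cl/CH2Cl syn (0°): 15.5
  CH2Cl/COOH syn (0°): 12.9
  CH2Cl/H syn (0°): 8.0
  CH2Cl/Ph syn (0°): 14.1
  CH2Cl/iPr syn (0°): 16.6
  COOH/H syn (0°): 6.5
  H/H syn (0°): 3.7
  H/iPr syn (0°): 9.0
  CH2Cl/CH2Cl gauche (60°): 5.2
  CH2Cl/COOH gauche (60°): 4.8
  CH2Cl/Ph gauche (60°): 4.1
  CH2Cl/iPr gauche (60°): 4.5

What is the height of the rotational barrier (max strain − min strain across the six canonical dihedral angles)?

22.3 kJ/mol

iPr at 0° (eclipsed): H–iPr eclipsed, H–H eclipsed, CH2Cl–COOH eclipsed; 9.0 + 3.7 + 12.9 = 25.6 kJ/mol.
iPr at 60° (staggered): CH2Cl–COOH gauche; 4.8 = 4.8 kJ/mol.
iPr at 120° (eclipsed): H–COOH eclipsed, H–iPr eclipsed, CH2Cl–H eclipsed; 6.5 + 9.0 + 8.0 = 23.5 kJ/mol.
iPr at 180° (staggered): CH2Cl–iPr gauche; 4.5 = 4.5 kJ/mol.
iPr at 240° (eclipsed): H–H eclipsed, H–COOH eclipsed, CH2Cl–iPr eclipsed; 3.7 + 6.5 + 16.6 = 26.8 kJ/mol.
iPr at 300° (staggered): CH2Cl–iPr gauche, CH2Cl–COOH gauche; 4.5 + 4.8 = 9.3 kJ/mol.
Max at 240° (26.8 kJ/mol), min at 180° (4.5 kJ/mol); barrier = 22.3 kJ/mol.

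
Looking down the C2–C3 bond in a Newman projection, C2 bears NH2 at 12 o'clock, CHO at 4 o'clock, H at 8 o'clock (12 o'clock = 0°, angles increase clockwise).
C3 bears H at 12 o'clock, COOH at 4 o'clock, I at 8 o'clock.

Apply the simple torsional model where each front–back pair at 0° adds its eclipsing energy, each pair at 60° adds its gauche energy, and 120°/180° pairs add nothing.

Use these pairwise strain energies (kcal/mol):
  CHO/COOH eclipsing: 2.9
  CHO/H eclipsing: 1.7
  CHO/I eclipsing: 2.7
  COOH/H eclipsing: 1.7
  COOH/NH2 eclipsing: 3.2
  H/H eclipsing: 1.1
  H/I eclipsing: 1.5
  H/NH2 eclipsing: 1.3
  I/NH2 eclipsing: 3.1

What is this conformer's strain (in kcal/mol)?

5.7 kcal/mol

This conformer (eclipsed): NH2(0°)/H(0°) eclipsed 1.3; CHO(120°)/COOH(120°) eclipsed 2.9; H(240°)/I(240°) eclipsed 1.5 → 5.7 kcal/mol.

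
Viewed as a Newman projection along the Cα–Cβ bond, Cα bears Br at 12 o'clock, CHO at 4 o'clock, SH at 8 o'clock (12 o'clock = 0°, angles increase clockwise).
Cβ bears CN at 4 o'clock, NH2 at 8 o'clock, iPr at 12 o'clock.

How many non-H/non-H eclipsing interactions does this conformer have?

3

Non-H eclipsing pairs: Br(0°)/iPr(0°); CHO(120°)/CN(120°); SH(240°)/NH2(240°) — 3 interactions.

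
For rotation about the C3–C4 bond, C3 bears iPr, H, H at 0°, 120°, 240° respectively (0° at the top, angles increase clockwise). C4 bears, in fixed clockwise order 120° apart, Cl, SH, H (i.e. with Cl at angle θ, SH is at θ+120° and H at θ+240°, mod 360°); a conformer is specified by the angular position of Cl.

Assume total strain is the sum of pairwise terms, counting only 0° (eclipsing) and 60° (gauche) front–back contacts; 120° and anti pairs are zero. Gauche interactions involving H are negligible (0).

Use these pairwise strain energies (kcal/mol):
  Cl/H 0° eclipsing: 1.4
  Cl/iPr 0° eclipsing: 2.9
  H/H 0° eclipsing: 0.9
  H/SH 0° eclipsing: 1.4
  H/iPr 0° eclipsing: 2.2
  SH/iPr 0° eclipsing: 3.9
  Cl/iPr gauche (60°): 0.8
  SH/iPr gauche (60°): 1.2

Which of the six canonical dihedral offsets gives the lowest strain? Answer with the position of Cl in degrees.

Cl at 0° (eclipsed): iPr(0°)/Cl(0°) eclipsed 2.9; H(120°)/SH(120°) eclipsed 1.4; H(240°)/H(240°) eclipsed 0.9 → 5.2 kcal/mol.
Cl at 60° (staggered): iPr(0°)/Cl(60°) gauche 0.8 → 0.8 kcal/mol.
Cl at 120° (eclipsed): iPr(0°)/H(0°) eclipsed 2.2; H(120°)/Cl(120°) eclipsed 1.4; H(240°)/SH(240°) eclipsed 1.4 → 5.0 kcal/mol.
Cl at 180° (staggered): iPr(0°)/SH(300°) gauche 1.2 → 1.2 kcal/mol.
Cl at 240° (eclipsed): iPr(0°)/SH(0°) eclipsed 3.9; H(120°)/H(120°) eclipsed 0.9; H(240°)/Cl(240°) eclipsed 1.4 → 6.2 kcal/mol.
Cl at 300° (staggered): iPr(0°)/Cl(300°) gauche 0.8; iPr(0°)/SH(60°) gauche 1.2 → 2.0 kcal/mol.
The minimum (0.8 kcal/mol) occurs with Cl at 60°.

60°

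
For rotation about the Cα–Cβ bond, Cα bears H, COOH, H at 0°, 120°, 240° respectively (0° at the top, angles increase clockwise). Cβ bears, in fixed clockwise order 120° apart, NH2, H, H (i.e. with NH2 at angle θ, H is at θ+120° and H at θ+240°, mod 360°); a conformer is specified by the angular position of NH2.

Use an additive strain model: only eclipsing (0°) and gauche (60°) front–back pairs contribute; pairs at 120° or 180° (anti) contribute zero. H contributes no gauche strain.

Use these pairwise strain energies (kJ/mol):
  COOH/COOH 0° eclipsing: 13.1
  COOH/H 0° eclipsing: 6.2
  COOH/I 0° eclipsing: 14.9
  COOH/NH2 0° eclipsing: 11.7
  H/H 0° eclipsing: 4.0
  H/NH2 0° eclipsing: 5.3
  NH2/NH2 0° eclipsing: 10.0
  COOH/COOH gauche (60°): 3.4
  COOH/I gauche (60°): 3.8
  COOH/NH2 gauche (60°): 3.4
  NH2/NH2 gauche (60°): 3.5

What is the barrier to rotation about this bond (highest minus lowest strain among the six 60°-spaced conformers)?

19.7 kJ/mol

NH2 at 0° is eclipsed. H at 0° is eclipsed with NH2 at 0° (5.3); COOH at 120° is eclipsed with H at 120° (6.2); H at 240° is eclipsed with H at 240° (4.0). Total 15.5 kJ/mol.
NH2 at 60° is staggered. COOH at 120° is gauche with NH2 at 60° (3.4). Total 3.4 kJ/mol.
NH2 at 120° is eclipsed. H at 0° is eclipsed with H at 0° (4.0); COOH at 120° is eclipsed with NH2 at 120° (11.7); H at 240° is eclipsed with H at 240° (4.0). Total 19.7 kJ/mol.
NH2 at 180° is staggered. COOH at 120° is gauche with NH2 at 180° (3.4). Total 3.4 kJ/mol.
NH2 at 240° is eclipsed. H at 0° is eclipsed with H at 0° (4.0); COOH at 120° is eclipsed with H at 120° (6.2); H at 240° is eclipsed with NH2 at 240° (5.3). Total 15.5 kJ/mol.
NH2 at 300° (staggered): no non-H gauche contacts → 0.0 kJ/mol.
Max at 120° (19.7 kJ/mol), min at 300° (0.0 kJ/mol); barrier = 19.7 kJ/mol.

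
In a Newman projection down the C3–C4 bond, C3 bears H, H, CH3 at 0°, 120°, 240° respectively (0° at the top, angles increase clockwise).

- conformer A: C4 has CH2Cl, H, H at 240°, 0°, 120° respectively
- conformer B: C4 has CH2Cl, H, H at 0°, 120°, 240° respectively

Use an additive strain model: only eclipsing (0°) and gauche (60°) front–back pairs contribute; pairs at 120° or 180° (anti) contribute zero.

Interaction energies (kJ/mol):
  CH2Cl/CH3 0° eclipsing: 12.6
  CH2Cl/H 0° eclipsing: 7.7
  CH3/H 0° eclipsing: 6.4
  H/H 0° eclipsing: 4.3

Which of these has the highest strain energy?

A

A (eclipsed): H–H eclipsed, H–H eclipsed, CH3–CH2Cl eclipsed; 4.3 + 4.3 + 12.6 = 21.2 kJ/mol.
B (eclipsed): H–CH2Cl eclipsed, H–H eclipsed, CH3–H eclipsed; 7.7 + 4.3 + 6.4 = 18.4 kJ/mol.
A has the highest total (21.2 kJ/mol).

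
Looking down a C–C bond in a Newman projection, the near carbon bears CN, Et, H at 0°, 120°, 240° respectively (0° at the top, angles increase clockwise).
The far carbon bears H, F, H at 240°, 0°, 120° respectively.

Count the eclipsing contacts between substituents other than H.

Non-H eclipsing pairs: CN(0°)/F(0°) — 1 interaction.

1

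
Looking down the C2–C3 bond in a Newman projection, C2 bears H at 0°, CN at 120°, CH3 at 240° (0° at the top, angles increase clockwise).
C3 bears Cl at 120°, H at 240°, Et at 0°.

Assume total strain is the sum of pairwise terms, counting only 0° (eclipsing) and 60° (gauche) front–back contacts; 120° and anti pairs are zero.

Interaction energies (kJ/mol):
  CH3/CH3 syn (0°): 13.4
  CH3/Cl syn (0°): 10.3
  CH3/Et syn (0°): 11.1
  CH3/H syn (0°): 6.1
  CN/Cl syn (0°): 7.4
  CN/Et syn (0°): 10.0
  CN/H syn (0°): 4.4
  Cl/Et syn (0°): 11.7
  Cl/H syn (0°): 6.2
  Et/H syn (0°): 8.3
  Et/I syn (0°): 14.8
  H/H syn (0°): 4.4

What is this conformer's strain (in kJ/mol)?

This conformer (eclipsed): H(0°)/Et(0°) eclipsed 8.3; CN(120°)/Cl(120°) eclipsed 7.4; CH3(240°)/H(240°) eclipsed 6.1 → 21.8 kJ/mol.

21.8 kJ/mol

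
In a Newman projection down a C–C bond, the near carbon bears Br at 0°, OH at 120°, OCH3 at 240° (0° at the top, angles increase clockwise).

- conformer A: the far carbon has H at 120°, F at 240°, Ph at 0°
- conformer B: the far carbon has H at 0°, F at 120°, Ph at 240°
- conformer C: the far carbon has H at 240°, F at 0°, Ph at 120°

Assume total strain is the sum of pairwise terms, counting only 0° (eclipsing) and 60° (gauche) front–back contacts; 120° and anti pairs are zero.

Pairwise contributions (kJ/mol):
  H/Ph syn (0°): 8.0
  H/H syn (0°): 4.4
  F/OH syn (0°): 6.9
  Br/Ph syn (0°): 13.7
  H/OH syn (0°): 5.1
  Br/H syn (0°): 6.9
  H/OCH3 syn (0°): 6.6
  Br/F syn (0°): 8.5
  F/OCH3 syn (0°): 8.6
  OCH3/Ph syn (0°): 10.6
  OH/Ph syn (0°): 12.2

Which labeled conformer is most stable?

A is eclipsed. Br at 0° is eclipsed with Ph at 0° (13.7); OH at 120° is eclipsed with H at 120° (5.1); OCH3 at 240° is eclipsed with F at 240° (8.6). Total 27.4 kJ/mol.
B is eclipsed. Br at 0° is eclipsed with H at 0° (6.9); OH at 120° is eclipsed with F at 120° (6.9); OCH3 at 240° is eclipsed with Ph at 240° (10.6). Total 24.4 kJ/mol.
C is eclipsed. Br at 0° is eclipsed with F at 0° (8.5); OH at 120° is eclipsed with Ph at 120° (12.2); OCH3 at 240° is eclipsed with H at 240° (6.6). Total 27.3 kJ/mol.
B has the lowest total (24.4 kJ/mol).

B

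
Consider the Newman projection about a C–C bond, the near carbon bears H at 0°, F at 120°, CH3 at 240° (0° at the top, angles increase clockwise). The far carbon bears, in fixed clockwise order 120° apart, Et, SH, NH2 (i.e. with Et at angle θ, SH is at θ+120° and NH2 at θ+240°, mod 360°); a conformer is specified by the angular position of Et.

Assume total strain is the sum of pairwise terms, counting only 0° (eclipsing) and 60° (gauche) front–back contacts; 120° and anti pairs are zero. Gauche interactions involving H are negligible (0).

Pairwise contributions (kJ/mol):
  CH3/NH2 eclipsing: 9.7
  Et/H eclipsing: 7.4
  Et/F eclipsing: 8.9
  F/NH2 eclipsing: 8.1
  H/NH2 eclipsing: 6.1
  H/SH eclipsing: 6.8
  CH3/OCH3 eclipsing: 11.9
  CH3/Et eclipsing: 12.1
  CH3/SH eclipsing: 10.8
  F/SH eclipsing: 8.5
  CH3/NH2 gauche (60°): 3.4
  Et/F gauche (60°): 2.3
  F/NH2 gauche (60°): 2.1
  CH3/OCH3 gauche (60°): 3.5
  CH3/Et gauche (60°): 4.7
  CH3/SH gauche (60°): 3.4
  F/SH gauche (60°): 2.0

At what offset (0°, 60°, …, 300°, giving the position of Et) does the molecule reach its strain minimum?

Et at 0° (eclipsed): H(0°)/Et(0°) eclipsed 7.4; F(120°)/SH(120°) eclipsed 8.5; CH3(240°)/NH2(240°) eclipsed 9.7 → 25.6 kJ/mol.
Et at 60° (staggered): F(120°)/Et(60°) gauche 2.3; F(120°)/SH(180°) gauche 2.0; CH3(240°)/SH(180°) gauche 3.4; CH3(240°)/NH2(300°) gauche 3.4 → 11.1 kJ/mol.
Et at 120° (eclipsed): H(0°)/NH2(0°) eclipsed 6.1; F(120°)/Et(120°) eclipsed 8.9; CH3(240°)/SH(240°) eclipsed 10.8 → 25.8 kJ/mol.
Et at 180° (staggered): F(120°)/Et(180°) gauche 2.3; F(120°)/NH2(60°) gauche 2.1; CH3(240°)/Et(180°) gauche 4.7; CH3(240°)/SH(300°) gauche 3.4 → 12.5 kJ/mol.
Et at 240° (eclipsed): H(0°)/SH(0°) eclipsed 6.8; F(120°)/NH2(120°) eclipsed 8.1; CH3(240°)/Et(240°) eclipsed 12.1 → 27.0 kJ/mol.
Et at 300° (staggered): F(120°)/SH(60°) gauche 2.0; F(120°)/NH2(180°) gauche 2.1; CH3(240°)/Et(300°) gauche 4.7; CH3(240°)/NH2(180°) gauche 3.4 → 12.2 kJ/mol.
The minimum (11.1 kJ/mol) occurs with Et at 60°.

60°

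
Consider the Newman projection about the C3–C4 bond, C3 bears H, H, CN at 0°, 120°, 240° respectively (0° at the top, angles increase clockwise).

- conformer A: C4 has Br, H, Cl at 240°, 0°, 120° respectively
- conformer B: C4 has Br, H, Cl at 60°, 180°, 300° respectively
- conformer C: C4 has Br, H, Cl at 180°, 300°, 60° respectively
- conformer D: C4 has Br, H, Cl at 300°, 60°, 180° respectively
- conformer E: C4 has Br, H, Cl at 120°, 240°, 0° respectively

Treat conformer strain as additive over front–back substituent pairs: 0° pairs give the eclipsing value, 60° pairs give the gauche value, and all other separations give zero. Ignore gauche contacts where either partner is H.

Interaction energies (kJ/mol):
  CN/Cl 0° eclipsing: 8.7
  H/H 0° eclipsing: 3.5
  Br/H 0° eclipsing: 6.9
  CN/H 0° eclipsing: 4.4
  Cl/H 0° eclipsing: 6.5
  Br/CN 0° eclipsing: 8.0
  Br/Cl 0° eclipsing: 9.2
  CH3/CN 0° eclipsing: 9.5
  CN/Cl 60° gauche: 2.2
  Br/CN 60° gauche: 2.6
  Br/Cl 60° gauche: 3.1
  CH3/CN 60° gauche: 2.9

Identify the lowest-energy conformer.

A (eclipsed): H(0°)/H(0°) eclipsed 3.5; H(120°)/Cl(120°) eclipsed 6.5; CN(240°)/Br(240°) eclipsed 8.0 → 18.0 kJ/mol.
B (staggered): CN(240°)/Cl(300°) gauche 2.2 → 2.2 kJ/mol.
C (staggered): CN(240°)/Br(180°) gauche 2.6 → 2.6 kJ/mol.
D (staggered): CN(240°)/Br(300°) gauche 2.6; CN(240°)/Cl(180°) gauche 2.2 → 4.8 kJ/mol.
E (eclipsed): H(0°)/Cl(0°) eclipsed 6.5; H(120°)/Br(120°) eclipsed 6.9; CN(240°)/H(240°) eclipsed 4.4 → 17.8 kJ/mol.
B has the lowest total (2.2 kJ/mol).

B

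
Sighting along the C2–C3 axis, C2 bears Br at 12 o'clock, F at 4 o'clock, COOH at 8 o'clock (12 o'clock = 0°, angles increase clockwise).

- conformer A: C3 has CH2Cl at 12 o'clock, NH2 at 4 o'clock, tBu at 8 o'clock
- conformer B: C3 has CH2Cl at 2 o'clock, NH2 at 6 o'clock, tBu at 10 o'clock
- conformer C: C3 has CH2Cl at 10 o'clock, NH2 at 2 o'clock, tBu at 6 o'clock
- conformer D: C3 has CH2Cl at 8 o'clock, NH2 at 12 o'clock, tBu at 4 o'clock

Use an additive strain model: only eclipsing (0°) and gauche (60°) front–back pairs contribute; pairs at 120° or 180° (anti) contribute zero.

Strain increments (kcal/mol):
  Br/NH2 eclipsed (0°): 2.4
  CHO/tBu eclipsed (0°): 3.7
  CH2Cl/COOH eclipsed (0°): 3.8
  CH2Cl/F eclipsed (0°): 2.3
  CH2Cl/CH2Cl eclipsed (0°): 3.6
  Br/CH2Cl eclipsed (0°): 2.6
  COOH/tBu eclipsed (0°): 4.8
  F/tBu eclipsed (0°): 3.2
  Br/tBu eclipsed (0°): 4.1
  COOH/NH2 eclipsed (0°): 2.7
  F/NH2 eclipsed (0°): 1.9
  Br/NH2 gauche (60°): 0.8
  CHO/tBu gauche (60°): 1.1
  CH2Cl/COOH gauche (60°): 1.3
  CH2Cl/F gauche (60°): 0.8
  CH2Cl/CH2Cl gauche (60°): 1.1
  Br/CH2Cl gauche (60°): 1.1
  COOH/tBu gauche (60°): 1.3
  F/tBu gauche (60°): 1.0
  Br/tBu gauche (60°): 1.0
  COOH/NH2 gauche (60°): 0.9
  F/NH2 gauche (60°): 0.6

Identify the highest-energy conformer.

A (eclipsed): Br(0°)/CH2Cl(0°) eclipsed 2.6; F(120°)/NH2(120°) eclipsed 1.9; COOH(240°)/tBu(240°) eclipsed 4.8 → 9.3 kcal/mol.
B (staggered): Br(0°)/CH2Cl(60°) gauche 1.1; Br(0°)/tBu(300°) gauche 1.0; F(120°)/CH2Cl(60°) gauche 0.8; F(120°)/NH2(180°) gauche 0.6; COOH(240°)/NH2(180°) gauche 0.9; COOH(240°)/tBu(300°) gauche 1.3 → 5.7 kcal/mol.
C (staggered): Br(0°)/CH2Cl(300°) gauche 1.1; Br(0°)/NH2(60°) gauche 0.8; F(120°)/NH2(60°) gauche 0.6; F(120°)/tBu(180°) gauche 1.0; COOH(240°)/CH2Cl(300°) gauche 1.3; COOH(240°)/tBu(180°) gauche 1.3 → 6.1 kcal/mol.
D (eclipsed): Br(0°)/NH2(0°) eclipsed 2.4; F(120°)/tBu(120°) eclipsed 3.2; COOH(240°)/CH2Cl(240°) eclipsed 3.8 → 9.4 kcal/mol.
D has the highest total (9.4 kcal/mol).

D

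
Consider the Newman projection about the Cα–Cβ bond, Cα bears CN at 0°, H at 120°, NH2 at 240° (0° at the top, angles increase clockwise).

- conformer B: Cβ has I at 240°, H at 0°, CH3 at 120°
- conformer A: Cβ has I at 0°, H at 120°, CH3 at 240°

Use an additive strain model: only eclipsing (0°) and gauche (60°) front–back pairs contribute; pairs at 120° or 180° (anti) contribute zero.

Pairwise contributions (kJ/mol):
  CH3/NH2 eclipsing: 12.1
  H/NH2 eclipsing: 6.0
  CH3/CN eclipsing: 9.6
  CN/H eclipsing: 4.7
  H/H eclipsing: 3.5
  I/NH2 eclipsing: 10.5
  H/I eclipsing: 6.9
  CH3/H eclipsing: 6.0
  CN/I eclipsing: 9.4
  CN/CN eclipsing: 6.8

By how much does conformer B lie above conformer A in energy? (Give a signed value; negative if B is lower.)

-3.8 kJ/mol

B (eclipsed): CN–H eclipsed, H–CH3 eclipsed, NH2–I eclipsed; 4.7 + 6.0 + 10.5 = 21.2 kJ/mol.
A (eclipsed): CN–I eclipsed, H–H eclipsed, NH2–CH3 eclipsed; 9.4 + 3.5 + 12.1 = 25.0 kJ/mol.
E(B) − E(A) = 21.2 − 25.0 = -3.8 kJ/mol.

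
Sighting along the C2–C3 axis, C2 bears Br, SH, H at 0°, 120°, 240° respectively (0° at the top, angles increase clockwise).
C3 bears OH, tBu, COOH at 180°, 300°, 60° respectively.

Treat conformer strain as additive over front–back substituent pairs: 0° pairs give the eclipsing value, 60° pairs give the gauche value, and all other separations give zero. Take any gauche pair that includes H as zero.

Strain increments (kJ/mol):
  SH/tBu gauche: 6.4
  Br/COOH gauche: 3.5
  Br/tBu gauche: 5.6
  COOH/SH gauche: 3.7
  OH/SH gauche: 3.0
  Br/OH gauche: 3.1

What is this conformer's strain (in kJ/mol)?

15.8 kJ/mol

This conformer is staggered. Br at 0° is gauche with tBu at 300° (5.6); Br at 0° is gauche with COOH at 60° (3.5); SH at 120° is gauche with OH at 180° (3.0); SH at 120° is gauche with COOH at 60° (3.7). Total 15.8 kJ/mol.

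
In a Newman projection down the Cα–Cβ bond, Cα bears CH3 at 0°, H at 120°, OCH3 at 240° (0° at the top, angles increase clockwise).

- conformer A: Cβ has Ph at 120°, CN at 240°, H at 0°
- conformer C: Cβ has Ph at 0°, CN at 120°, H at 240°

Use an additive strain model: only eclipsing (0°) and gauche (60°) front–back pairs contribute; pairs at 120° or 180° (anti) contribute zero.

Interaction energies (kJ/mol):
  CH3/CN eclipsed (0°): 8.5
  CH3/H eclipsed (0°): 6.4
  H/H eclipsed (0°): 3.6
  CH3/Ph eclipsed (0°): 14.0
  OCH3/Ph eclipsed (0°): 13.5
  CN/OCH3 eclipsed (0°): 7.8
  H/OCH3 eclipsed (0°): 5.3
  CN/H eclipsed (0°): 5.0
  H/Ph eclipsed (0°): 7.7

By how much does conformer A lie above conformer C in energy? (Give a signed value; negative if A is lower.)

-2.4 kJ/mol

A (eclipsed): CH3–H eclipsed, H–Ph eclipsed, OCH3–CN eclipsed; 6.4 + 7.7 + 7.8 = 21.9 kJ/mol.
C (eclipsed): CH3–Ph eclipsed, H–CN eclipsed, OCH3–H eclipsed; 14.0 + 5.0 + 5.3 = 24.3 kJ/mol.
E(A) − E(C) = 21.9 − 24.3 = -2.4 kJ/mol.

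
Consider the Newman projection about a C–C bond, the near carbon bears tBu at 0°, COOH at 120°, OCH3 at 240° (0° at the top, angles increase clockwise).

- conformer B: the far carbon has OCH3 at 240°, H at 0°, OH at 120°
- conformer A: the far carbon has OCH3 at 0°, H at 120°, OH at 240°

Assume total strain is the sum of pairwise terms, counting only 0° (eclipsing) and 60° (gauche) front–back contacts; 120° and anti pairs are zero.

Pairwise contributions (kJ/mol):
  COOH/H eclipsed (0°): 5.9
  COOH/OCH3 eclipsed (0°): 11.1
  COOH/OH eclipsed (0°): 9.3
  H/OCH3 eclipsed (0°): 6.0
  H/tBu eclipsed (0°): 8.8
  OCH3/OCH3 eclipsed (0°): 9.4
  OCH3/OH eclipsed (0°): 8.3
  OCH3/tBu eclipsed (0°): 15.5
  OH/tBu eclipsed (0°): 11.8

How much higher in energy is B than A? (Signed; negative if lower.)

B (eclipsed): tBu–H eclipsed, COOH–OH eclipsed, OCH3–OCH3 eclipsed; 8.8 + 9.3 + 9.4 = 27.5 kJ/mol.
A (eclipsed): tBu–OCH3 eclipsed, COOH–H eclipsed, OCH3–OH eclipsed; 15.5 + 5.9 + 8.3 = 29.7 kJ/mol.
E(B) − E(A) = 27.5 − 29.7 = -2.2 kJ/mol.

-2.2 kJ/mol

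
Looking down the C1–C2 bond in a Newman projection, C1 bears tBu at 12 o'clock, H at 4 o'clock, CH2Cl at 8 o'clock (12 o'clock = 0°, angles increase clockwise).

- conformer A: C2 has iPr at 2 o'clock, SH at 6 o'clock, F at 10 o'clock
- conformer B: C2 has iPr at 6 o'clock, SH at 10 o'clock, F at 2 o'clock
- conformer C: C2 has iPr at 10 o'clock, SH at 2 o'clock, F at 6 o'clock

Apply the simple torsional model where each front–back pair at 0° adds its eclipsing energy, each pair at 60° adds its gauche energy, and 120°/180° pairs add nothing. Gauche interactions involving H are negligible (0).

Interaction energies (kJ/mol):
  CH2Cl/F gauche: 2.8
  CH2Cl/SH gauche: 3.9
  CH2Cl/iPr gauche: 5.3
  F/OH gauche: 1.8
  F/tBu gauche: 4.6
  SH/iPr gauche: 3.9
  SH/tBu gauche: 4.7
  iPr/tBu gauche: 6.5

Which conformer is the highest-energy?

A (staggered): tBu(0°)/iPr(60°) gauche 6.5; tBu(0°)/F(300°) gauche 4.6; CH2Cl(240°)/SH(180°) gauche 3.9; CH2Cl(240°)/F(300°) gauche 2.8 → 17.8 kJ/mol.
B (staggered): tBu(0°)/SH(300°) gauche 4.7; tBu(0°)/F(60°) gauche 4.6; CH2Cl(240°)/iPr(180°) gauche 5.3; CH2Cl(240°)/SH(300°) gauche 3.9 → 18.5 kJ/mol.
C (staggered): tBu(0°)/iPr(300°) gauche 6.5; tBu(0°)/SH(60°) gauche 4.7; CH2Cl(240°)/iPr(300°) gauche 5.3; CH2Cl(240°)/F(180°) gauche 2.8 → 19.3 kJ/mol.
C has the highest total (19.3 kJ/mol).

C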